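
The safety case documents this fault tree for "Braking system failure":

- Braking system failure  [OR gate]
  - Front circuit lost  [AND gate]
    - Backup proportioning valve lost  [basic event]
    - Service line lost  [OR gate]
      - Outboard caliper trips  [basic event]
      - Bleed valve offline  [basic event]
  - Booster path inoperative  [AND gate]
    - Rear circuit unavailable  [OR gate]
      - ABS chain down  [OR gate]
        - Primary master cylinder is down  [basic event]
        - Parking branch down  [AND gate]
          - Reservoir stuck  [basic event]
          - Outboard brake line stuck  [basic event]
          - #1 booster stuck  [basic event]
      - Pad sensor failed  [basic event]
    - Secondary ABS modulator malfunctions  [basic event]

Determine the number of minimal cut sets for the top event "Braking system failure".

Service line lost [OR]: union of children's cut sets → 2 cut set(s).
Front circuit lost [AND]: one cut set from each child combined → 1 × 2 = 2 cut set(s).
Parking branch down [AND]: one cut set from each child combined → 1 × 1 × 1 = 1 cut set(s).
ABS chain down [OR]: union of children's cut sets → 2 cut set(s).
Rear circuit unavailable [OR]: union of children's cut sets → 3 cut set(s).
Booster path inoperative [AND]: one cut set from each child combined → 3 × 1 = 3 cut set(s).
Braking system failure [OR]: union of children's cut sets → 5 cut set(s).
Minimal cut sets: {Backup proportioning valve lost, Outboard caliper trips}; {Backup proportioning valve lost, Bleed valve offline}; {Primary master cylinder is down, Secondary ABS modulator malfunctions}; {#1 booster stuck, Outboard brake line stuck, Reservoir stuck, Secondary ABS modulator malfunctions}; {Pad sensor failed, Secondary ABS modulator malfunctions}.

5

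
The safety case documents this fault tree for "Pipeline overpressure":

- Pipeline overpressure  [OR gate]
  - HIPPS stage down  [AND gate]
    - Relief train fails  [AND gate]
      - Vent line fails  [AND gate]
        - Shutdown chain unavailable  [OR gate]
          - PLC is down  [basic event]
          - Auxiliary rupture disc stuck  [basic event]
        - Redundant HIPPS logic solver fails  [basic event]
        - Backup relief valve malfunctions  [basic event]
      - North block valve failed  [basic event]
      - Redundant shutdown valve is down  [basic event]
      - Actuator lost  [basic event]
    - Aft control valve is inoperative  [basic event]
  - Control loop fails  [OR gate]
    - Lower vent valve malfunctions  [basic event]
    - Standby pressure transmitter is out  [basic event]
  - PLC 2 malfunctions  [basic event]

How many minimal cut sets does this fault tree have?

5

Shutdown chain unavailable [OR]: union of children's cut sets → 2 cut set(s).
Vent line fails [AND]: one cut set from each child combined → 2 × 1 × 1 = 2 cut set(s).
Relief train fails [AND]: one cut set from each child combined → 2 × 1 × 1 × 1 = 2 cut set(s).
HIPPS stage down [AND]: one cut set from each child combined → 2 × 1 = 2 cut set(s).
Control loop fails [OR]: union of children's cut sets → 2 cut set(s).
Pipeline overpressure [OR]: union of children's cut sets → 5 cut set(s).
Minimal cut sets: {Actuator lost, Aft control valve is inoperative, Backup relief valve malfunctions, North block valve failed, PLC is down, Redundant HIPPS logic solver fails, Redundant shutdown valve is down}; {Actuator lost, Aft control valve is inoperative, Auxiliary rupture disc stuck, Backup relief valve malfunctions, North block valve failed, Redundant HIPPS logic solver fails, Redundant shutdown valve is down}; {Lower vent valve malfunctions}; {Standby pressure transmitter is out}; {PLC 2 malfunctions}.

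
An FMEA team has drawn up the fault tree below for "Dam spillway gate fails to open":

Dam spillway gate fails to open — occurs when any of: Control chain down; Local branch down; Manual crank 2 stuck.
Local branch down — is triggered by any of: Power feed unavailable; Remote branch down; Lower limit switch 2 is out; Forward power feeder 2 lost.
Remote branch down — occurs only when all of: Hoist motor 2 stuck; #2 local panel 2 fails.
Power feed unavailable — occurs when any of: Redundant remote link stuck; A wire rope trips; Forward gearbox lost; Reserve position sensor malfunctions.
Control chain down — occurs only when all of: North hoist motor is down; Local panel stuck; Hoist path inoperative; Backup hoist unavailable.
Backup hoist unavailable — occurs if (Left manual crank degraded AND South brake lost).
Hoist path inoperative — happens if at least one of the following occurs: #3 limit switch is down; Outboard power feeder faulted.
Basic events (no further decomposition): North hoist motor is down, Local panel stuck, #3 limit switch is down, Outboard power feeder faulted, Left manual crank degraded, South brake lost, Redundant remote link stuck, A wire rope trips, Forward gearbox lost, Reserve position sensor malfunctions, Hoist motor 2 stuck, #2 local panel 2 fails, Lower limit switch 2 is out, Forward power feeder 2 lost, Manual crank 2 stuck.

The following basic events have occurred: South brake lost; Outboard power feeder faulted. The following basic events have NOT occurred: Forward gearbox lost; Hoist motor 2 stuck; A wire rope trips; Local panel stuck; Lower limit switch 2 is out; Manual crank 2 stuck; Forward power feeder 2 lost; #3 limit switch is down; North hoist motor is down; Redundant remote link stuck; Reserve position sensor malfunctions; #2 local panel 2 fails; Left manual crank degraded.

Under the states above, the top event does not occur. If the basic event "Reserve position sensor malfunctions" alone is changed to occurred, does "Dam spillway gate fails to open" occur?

Counterfactual: set "Reserve position sensor malfunctions" to occurred.
Hoist path inoperative [OR]: #3 limit switch is down=not, Outboard power feeder faulted=occurs → at least one input occurs → occurs.
Backup hoist unavailable [AND]: Left manual crank degraded=not, South brake lost=occurs → not all inputs occur → does not occur.
Control chain down [AND]: North hoist motor is down=not, Local panel stuck=not, Hoist path inoperative=occurs, Backup hoist unavailable=not → not all inputs occur → does not occur.
Power feed unavailable [OR]: Redundant remote link stuck=not, A wire rope trips=not, Forward gearbox lost=not, Reserve position sensor malfunctions=occurs → at least one input occurs → occurs.
Remote branch down [AND]: Hoist motor 2 stuck=not, #2 local panel 2 fails=not → not all inputs occur → does not occur.
Local branch down [OR]: Power feed unavailable=occurs, Remote branch down=not, Lower limit switch 2 is out=not, Forward power feeder 2 lost=not → at least one input occurs → occurs.
Dam spillway gate fails to open [OR]: Control chain down=not, Local branch down=occurs, Manual crank 2 stuck=not → at least one input occurs → occurs.

Yes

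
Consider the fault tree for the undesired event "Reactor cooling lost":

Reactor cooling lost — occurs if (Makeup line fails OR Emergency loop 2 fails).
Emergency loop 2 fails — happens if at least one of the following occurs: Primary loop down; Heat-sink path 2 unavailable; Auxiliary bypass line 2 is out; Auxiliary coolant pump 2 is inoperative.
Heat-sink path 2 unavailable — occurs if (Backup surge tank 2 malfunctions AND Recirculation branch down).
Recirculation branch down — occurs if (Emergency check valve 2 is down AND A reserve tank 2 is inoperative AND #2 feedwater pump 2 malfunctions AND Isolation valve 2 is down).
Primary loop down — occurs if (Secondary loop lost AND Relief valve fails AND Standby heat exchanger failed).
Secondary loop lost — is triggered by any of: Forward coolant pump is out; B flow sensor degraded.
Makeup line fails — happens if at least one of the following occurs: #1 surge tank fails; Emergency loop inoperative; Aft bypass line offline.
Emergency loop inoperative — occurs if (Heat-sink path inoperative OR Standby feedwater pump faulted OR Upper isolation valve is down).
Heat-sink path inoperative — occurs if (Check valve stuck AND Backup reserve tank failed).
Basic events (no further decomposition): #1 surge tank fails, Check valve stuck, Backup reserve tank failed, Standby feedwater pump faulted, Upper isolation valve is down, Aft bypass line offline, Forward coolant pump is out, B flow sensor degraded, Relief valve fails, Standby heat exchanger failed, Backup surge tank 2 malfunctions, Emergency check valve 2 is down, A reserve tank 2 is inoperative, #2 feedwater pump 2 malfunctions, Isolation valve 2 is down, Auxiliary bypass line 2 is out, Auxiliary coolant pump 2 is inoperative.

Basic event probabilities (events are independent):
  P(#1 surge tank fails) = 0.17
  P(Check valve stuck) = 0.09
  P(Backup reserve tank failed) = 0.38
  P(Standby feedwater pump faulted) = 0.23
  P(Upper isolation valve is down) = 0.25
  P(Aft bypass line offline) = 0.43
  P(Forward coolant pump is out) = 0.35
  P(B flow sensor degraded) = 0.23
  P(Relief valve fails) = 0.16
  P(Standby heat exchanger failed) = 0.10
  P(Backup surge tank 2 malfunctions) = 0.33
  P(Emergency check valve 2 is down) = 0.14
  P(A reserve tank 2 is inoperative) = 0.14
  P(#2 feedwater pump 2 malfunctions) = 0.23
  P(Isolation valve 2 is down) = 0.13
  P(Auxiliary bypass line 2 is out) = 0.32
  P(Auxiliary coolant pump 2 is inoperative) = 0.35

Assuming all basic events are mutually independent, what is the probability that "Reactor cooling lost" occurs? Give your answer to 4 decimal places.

0.8843

P(Heat-sink path inoperative) [AND] = 0.09 × 0.38 = 0.034200
P(Emergency loop inoperative) [OR] = 1 − (1−0.034200) × (1−0.23) × (1−0.25) = 0.442251
P(Makeup line fails) [OR] = 1 − (1−0.17) × (1−0.442251) × (1−0.43) = 0.736129
P(Secondary loop lost) [OR] = 1 − (1−0.35) × (1−0.23) = 0.499500
P(Primary loop down) [AND] = 0.499500 × 0.16 × 0.10 = 0.007992
P(Recirculation branch down) [AND] = 0.14 × 0.14 × 0.23 × 0.13 = 0.000586
P(Heat-sink path 2 unavailable) [AND] = 0.33 × 0.000586 = 0.000193
P(Emergency loop 2 fails) [OR] = 1 − (1−0.007992) × (1−0.000193) × (1−0.32) × (1−0.35) = 0.561617
P(Reactor cooling lost) [OR] = 1 − (1−0.736129) × (1−0.561617) = 0.884323
Rounded to 4 decimal places: P(Reactor cooling lost) ≈ 0.8843.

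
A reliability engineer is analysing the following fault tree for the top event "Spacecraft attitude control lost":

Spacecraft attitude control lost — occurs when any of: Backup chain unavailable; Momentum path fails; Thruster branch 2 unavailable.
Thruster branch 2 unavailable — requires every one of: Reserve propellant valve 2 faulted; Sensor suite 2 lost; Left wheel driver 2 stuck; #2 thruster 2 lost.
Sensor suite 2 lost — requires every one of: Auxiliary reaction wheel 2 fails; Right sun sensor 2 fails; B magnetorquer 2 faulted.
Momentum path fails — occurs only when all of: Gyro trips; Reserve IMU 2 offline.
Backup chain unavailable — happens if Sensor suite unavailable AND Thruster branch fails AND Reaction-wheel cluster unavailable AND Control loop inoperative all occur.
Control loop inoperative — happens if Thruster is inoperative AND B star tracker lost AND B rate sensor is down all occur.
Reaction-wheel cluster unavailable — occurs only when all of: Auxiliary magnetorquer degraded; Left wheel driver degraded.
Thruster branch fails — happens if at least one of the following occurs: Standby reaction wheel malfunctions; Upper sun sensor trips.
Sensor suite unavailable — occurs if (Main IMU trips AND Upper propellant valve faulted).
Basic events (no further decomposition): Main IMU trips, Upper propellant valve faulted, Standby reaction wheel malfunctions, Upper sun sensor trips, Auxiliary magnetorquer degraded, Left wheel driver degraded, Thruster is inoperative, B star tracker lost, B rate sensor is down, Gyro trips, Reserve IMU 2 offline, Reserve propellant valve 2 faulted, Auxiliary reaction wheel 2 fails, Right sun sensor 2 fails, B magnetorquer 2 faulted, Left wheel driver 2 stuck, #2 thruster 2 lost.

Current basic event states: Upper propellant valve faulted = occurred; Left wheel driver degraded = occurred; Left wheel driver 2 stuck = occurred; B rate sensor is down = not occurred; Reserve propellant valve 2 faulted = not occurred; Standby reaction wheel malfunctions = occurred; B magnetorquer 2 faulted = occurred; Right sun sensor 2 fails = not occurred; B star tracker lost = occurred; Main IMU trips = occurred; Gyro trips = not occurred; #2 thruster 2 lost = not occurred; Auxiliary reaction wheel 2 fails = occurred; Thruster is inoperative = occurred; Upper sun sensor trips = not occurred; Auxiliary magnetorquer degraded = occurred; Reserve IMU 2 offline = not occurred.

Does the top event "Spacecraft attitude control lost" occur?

Sensor suite unavailable [AND]: Main IMU trips=occurs, Upper propellant valve faulted=occurs → all inputs occur → occurs.
Thruster branch fails [OR]: Standby reaction wheel malfunctions=occurs, Upper sun sensor trips=not → at least one input occurs → occurs.
Reaction-wheel cluster unavailable [AND]: Auxiliary magnetorquer degraded=occurs, Left wheel driver degraded=occurs → all inputs occur → occurs.
Control loop inoperative [AND]: Thruster is inoperative=occurs, B star tracker lost=occurs, B rate sensor is down=not → not all inputs occur → does not occur.
Backup chain unavailable [AND]: Sensor suite unavailable=occurs, Thruster branch fails=occurs, Reaction-wheel cluster unavailable=occurs, Control loop inoperative=not → not all inputs occur → does not occur.
Momentum path fails [AND]: Gyro trips=not, Reserve IMU 2 offline=not → not all inputs occur → does not occur.
Sensor suite 2 lost [AND]: Auxiliary reaction wheel 2 fails=occurs, Right sun sensor 2 fails=not, B magnetorquer 2 faulted=occurs → not all inputs occur → does not occur.
Thruster branch 2 unavailable [AND]: Reserve propellant valve 2 faulted=not, Sensor suite 2 lost=not, Left wheel driver 2 stuck=occurs, #2 thruster 2 lost=not → not all inputs occur → does not occur.
Spacecraft attitude control lost [OR]: Backup chain unavailable=not, Momentum path fails=not, Thruster branch 2 unavailable=not → no input occurs → does not occur.

No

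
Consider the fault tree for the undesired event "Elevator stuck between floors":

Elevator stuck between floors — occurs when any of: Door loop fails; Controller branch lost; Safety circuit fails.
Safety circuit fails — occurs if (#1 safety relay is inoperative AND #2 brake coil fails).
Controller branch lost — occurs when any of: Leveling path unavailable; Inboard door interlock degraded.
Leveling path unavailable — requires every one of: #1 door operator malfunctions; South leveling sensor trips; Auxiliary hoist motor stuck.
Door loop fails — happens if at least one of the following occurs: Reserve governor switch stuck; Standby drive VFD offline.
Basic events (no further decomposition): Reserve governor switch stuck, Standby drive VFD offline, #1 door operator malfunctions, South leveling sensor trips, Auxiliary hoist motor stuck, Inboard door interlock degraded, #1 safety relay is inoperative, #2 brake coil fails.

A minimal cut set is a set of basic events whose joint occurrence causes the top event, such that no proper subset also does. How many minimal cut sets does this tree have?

5

Door loop fails [OR]: union of children's cut sets → 2 cut set(s).
Leveling path unavailable [AND]: one cut set from each child combined → 1 × 1 × 1 = 1 cut set(s).
Controller branch lost [OR]: union of children's cut sets → 2 cut set(s).
Safety circuit fails [AND]: one cut set from each child combined → 1 × 1 = 1 cut set(s).
Elevator stuck between floors [OR]: union of children's cut sets → 5 cut set(s).
Minimal cut sets: {Reserve governor switch stuck}; {Standby drive VFD offline}; {#1 door operator malfunctions, Auxiliary hoist motor stuck, South leveling sensor trips}; {Inboard door interlock degraded}; {#1 safety relay is inoperative, #2 brake coil fails}.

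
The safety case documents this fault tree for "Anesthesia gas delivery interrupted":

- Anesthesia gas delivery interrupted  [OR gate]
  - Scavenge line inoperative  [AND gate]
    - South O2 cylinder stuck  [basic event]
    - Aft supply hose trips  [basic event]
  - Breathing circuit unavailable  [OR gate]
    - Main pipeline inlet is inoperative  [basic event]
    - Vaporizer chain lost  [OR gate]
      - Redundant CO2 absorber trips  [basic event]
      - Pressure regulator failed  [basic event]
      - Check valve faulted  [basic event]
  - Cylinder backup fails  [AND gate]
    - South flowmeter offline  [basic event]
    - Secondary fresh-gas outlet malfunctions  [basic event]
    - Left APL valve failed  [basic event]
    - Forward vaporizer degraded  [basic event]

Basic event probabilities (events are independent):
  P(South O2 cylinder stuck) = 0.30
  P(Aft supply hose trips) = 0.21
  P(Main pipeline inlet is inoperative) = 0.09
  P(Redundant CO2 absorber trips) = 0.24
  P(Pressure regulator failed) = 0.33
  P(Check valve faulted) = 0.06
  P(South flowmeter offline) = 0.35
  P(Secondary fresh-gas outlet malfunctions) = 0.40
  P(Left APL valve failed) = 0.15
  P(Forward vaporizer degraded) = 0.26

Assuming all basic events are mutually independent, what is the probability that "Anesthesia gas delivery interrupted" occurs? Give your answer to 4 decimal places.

0.5941

P(Scavenge line inoperative) [AND] = 0.30 × 0.21 = 0.063000
P(Vaporizer chain lost) [OR] = 1 − (1−0.24) × (1−0.33) × (1−0.06) = 0.521352
P(Breathing circuit unavailable) [OR] = 1 − (1−0.09) × (1−0.521352) = 0.564430
P(Cylinder backup fails) [AND] = 0.35 × 0.40 × 0.15 × 0.26 = 0.005460
P(Anesthesia gas delivery interrupted) [OR] = 1 − (1−0.063000) × (1−0.564430) × (1−0.005460) = 0.594099
Rounded to 4 decimal places: P(Anesthesia gas delivery interrupted) ≈ 0.5941.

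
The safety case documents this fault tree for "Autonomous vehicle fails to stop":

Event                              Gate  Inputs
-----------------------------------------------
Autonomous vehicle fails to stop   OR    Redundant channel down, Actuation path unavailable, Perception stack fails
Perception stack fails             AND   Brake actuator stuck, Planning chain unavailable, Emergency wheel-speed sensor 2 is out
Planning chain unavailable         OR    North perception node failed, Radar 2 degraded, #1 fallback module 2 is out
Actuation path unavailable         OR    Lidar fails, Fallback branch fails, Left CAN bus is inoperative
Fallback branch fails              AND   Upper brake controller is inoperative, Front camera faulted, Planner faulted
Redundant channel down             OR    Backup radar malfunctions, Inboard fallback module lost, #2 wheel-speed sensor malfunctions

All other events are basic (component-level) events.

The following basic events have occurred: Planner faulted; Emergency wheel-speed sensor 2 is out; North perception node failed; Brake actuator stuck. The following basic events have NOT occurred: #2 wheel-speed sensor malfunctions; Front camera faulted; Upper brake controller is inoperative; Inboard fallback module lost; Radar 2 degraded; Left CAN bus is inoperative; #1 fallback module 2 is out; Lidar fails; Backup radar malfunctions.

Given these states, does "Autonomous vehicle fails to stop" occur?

Yes

Redundant channel down [OR]: Backup radar malfunctions=not, Inboard fallback module lost=not, #2 wheel-speed sensor malfunctions=not → no input occurs → does not occur.
Fallback branch fails [AND]: Upper brake controller is inoperative=not, Front camera faulted=not, Planner faulted=occurs → not all inputs occur → does not occur.
Actuation path unavailable [OR]: Lidar fails=not, Fallback branch fails=not, Left CAN bus is inoperative=not → no input occurs → does not occur.
Planning chain unavailable [OR]: North perception node failed=occurs, Radar 2 degraded=not, #1 fallback module 2 is out=not → at least one input occurs → occurs.
Perception stack fails [AND]: Brake actuator stuck=occurs, Planning chain unavailable=occurs, Emergency wheel-speed sensor 2 is out=occurs → all inputs occur → occurs.
Autonomous vehicle fails to stop [OR]: Redundant channel down=not, Actuation path unavailable=not, Perception stack fails=occurs → at least one input occurs → occurs.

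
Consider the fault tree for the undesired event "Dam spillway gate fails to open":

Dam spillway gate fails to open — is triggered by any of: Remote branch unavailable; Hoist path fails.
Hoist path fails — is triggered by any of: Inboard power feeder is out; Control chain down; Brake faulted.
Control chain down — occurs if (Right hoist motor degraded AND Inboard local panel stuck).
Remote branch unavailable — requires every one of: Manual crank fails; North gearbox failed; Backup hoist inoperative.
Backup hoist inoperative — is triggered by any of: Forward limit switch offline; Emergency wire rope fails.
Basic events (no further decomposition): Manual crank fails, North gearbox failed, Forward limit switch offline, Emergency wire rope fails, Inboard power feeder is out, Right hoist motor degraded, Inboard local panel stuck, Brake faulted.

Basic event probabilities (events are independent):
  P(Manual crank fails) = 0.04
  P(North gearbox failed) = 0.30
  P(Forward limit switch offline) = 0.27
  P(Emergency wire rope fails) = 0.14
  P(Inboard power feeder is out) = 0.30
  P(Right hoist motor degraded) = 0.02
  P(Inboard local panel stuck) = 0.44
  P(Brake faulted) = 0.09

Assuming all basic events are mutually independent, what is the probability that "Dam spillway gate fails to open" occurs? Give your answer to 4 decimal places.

0.3714

P(Backup hoist inoperative) [OR] = 1 − (1−0.27) × (1−0.14) = 0.372200
P(Remote branch unavailable) [AND] = 0.04 × 0.30 × 0.372200 = 0.004466
P(Control chain down) [AND] = 0.02 × 0.44 = 0.008800
P(Hoist path fails) [OR] = 1 − (1−0.30) × (1−0.008800) × (1−0.09) = 0.368606
P(Dam spillway gate fails to open) [OR] = 1 − (1−0.004466) × (1−0.368606) = 0.371426
Rounded to 4 decimal places: P(Dam spillway gate fails to open) ≈ 0.3714.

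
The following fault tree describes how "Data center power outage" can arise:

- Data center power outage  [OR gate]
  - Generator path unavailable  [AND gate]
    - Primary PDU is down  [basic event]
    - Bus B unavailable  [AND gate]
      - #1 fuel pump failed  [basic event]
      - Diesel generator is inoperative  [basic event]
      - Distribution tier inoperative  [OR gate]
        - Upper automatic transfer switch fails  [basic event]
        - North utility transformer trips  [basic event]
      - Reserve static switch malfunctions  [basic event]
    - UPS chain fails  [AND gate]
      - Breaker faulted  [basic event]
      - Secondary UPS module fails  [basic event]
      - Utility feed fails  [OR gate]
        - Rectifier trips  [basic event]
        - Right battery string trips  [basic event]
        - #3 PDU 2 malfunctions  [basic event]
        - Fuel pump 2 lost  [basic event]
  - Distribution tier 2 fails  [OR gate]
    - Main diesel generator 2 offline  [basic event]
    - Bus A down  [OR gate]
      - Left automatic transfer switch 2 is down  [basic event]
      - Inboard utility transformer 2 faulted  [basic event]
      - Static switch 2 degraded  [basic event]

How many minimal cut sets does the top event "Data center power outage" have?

12

Distribution tier inoperative [OR]: union of children's cut sets → 2 cut set(s).
Bus B unavailable [AND]: one cut set from each child combined → 1 × 1 × 2 × 1 = 2 cut set(s).
Utility feed fails [OR]: union of children's cut sets → 4 cut set(s).
UPS chain fails [AND]: one cut set from each child combined → 1 × 1 × 4 = 4 cut set(s).
Generator path unavailable [AND]: one cut set from each child combined → 1 × 2 × 4 = 8 cut set(s).
Bus A down [OR]: union of children's cut sets → 3 cut set(s).
Distribution tier 2 fails [OR]: union of children's cut sets → 4 cut set(s).
Data center power outage [OR]: union of children's cut sets → 12 cut set(s).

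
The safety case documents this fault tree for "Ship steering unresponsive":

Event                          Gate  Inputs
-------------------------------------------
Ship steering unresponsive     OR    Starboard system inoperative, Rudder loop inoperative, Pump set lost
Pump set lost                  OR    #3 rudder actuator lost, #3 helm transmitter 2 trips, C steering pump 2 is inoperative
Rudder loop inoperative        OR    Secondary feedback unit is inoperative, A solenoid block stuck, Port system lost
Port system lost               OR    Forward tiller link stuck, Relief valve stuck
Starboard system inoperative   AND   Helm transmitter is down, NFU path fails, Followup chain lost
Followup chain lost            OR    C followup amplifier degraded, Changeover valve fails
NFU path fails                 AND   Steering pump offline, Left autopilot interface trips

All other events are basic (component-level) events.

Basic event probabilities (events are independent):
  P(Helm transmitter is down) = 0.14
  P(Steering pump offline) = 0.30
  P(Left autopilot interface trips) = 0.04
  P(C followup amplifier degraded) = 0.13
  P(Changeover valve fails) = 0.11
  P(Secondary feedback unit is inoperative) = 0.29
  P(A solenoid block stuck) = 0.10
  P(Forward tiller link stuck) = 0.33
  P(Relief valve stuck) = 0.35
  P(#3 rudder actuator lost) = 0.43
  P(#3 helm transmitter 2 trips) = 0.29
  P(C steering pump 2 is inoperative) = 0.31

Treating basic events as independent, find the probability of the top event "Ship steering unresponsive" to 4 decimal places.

P(NFU path fails) [AND] = 0.30 × 0.04 = 0.012000
P(Followup chain lost) [OR] = 1 − (1−0.13) × (1−0.11) = 0.225700
P(Starboard system inoperative) [AND] = 0.14 × 0.012000 × 0.225700 = 0.000379
P(Port system lost) [OR] = 1 − (1−0.33) × (1−0.35) = 0.564500
P(Rudder loop inoperative) [OR] = 1 − (1−0.29) × (1−0.10) × (1−0.564500) = 0.721716
P(Pump set lost) [OR] = 1 − (1−0.43) × (1−0.29) × (1−0.31) = 0.720757
P(Ship steering unresponsive) [OR] = 1 − (1−0.000379) × (1−0.721716) × (1−0.720757) = 0.922321
Rounded to 4 decimal places: P(Ship steering unresponsive) ≈ 0.9223.

0.9223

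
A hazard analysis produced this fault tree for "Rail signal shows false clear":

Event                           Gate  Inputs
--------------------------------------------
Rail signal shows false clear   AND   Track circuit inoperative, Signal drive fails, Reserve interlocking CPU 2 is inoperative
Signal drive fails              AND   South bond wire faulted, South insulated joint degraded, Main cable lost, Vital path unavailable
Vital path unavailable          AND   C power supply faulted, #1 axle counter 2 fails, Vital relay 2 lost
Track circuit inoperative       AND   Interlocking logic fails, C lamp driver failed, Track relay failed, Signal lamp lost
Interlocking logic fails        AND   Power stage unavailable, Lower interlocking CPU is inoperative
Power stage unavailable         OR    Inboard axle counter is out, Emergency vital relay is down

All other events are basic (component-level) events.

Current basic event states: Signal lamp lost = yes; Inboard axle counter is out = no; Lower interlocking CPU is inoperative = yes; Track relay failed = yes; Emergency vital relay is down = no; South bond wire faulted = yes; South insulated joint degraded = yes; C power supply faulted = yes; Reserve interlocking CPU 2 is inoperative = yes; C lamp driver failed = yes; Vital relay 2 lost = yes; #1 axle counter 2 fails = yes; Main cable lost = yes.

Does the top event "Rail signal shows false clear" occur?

No

Power stage unavailable [OR]: Inboard axle counter is out=not, Emergency vital relay is down=not → no input occurs → does not occur.
Interlocking logic fails [AND]: Power stage unavailable=not, Lower interlocking CPU is inoperative=occurs → not all inputs occur → does not occur.
Track circuit inoperative [AND]: Interlocking logic fails=not, C lamp driver failed=occurs, Track relay failed=occurs, Signal lamp lost=occurs → not all inputs occur → does not occur.
Vital path unavailable [AND]: C power supply faulted=occurs, #1 axle counter 2 fails=occurs, Vital relay 2 lost=occurs → all inputs occur → occurs.
Signal drive fails [AND]: South bond wire faulted=occurs, South insulated joint degraded=occurs, Main cable lost=occurs, Vital path unavailable=occurs → all inputs occur → occurs.
Rail signal shows false clear [AND]: Track circuit inoperative=not, Signal drive fails=occurs, Reserve interlocking CPU 2 is inoperative=occurs → not all inputs occur → does not occur.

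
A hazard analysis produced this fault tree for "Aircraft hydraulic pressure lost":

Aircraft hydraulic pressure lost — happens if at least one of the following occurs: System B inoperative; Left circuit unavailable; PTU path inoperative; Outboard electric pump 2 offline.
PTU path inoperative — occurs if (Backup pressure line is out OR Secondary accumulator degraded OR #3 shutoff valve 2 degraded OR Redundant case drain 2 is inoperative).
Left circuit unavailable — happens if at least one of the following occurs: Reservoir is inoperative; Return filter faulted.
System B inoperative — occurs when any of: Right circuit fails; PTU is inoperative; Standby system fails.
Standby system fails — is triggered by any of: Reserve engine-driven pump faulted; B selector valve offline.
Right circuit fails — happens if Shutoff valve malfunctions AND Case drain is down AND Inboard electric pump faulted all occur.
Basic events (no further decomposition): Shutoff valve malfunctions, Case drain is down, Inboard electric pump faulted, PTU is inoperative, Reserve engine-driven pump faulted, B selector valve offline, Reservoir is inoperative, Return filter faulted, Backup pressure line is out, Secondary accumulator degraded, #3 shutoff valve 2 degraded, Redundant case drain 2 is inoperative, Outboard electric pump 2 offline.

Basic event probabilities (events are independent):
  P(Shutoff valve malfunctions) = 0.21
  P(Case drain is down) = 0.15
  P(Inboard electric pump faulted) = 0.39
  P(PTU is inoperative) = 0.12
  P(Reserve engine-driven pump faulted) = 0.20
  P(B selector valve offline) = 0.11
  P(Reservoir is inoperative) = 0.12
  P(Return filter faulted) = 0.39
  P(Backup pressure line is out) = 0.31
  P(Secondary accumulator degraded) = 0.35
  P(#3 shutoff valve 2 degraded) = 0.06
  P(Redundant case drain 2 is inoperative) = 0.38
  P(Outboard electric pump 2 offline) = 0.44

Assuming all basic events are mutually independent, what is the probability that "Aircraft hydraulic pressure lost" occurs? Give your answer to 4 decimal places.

0.9514

P(Right circuit fails) [AND] = 0.21 × 0.15 × 0.39 = 0.012285
P(Standby system fails) [OR] = 1 − (1−0.20) × (1−0.11) = 0.288000
P(System B inoperative) [OR] = 1 − (1−0.012285) × (1−0.12) × (1−0.288000) = 0.381137
P(Left circuit unavailable) [OR] = 1 − (1−0.12) × (1−0.39) = 0.463200
P(PTU path inoperative) [OR] = 1 − (1−0.31) × (1−0.35) × (1−0.06) × (1−0.38) = 0.738614
P(Aircraft hydraulic pressure lost) [OR] = 1 − (1−0.381137) × (1−0.463200) × (1−0.738614) × (1−0.44) = 0.951373
Rounded to 4 decimal places: P(Aircraft hydraulic pressure lost) ≈ 0.9514.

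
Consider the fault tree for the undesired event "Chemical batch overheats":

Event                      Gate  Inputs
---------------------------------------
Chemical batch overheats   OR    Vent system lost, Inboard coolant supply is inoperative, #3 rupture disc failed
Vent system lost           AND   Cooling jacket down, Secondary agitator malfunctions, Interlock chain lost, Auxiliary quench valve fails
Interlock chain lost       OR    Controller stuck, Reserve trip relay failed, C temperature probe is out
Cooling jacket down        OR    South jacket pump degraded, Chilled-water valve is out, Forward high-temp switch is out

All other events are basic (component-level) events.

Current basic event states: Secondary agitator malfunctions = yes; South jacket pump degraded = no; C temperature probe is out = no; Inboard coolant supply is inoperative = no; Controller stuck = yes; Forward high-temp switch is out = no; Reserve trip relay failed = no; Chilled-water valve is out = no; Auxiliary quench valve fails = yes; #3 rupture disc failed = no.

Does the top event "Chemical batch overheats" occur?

Cooling jacket down [OR]: South jacket pump degraded=not, Chilled-water valve is out=not, Forward high-temp switch is out=not → no input occurs → does not occur.
Interlock chain lost [OR]: Controller stuck=occurs, Reserve trip relay failed=not, C temperature probe is out=not → at least one input occurs → occurs.
Vent system lost [AND]: Cooling jacket down=not, Secondary agitator malfunctions=occurs, Interlock chain lost=occurs, Auxiliary quench valve fails=occurs → not all inputs occur → does not occur.
Chemical batch overheats [OR]: Vent system lost=not, Inboard coolant supply is inoperative=not, #3 rupture disc failed=not → no input occurs → does not occur.

No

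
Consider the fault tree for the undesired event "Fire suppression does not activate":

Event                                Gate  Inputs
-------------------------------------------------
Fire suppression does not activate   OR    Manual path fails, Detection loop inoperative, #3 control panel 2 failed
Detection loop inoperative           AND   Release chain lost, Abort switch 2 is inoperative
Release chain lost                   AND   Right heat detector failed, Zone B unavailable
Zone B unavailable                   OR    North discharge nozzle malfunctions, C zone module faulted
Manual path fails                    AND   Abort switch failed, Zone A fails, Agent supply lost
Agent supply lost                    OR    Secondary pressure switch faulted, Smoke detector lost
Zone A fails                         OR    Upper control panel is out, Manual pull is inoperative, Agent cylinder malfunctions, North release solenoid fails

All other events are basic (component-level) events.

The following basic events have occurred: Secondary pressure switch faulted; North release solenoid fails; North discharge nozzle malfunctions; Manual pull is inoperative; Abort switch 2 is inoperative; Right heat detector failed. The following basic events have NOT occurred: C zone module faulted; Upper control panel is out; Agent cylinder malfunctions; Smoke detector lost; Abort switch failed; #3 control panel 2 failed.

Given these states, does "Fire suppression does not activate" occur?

Zone A fails [OR]: Upper control panel is out=not, Manual pull is inoperative=occurs, Agent cylinder malfunctions=not, North release solenoid fails=occurs → at least one input occurs → occurs.
Agent supply lost [OR]: Secondary pressure switch faulted=occurs, Smoke detector lost=not → at least one input occurs → occurs.
Manual path fails [AND]: Abort switch failed=not, Zone A fails=occurs, Agent supply lost=occurs → not all inputs occur → does not occur.
Zone B unavailable [OR]: North discharge nozzle malfunctions=occurs, C zone module faulted=not → at least one input occurs → occurs.
Release chain lost [AND]: Right heat detector failed=occurs, Zone B unavailable=occurs → all inputs occur → occurs.
Detection loop inoperative [AND]: Release chain lost=occurs, Abort switch 2 is inoperative=occurs → all inputs occur → occurs.
Fire suppression does not activate [OR]: Manual path fails=not, Detection loop inoperative=occurs, #3 control panel 2 failed=not → at least one input occurs → occurs.

Yes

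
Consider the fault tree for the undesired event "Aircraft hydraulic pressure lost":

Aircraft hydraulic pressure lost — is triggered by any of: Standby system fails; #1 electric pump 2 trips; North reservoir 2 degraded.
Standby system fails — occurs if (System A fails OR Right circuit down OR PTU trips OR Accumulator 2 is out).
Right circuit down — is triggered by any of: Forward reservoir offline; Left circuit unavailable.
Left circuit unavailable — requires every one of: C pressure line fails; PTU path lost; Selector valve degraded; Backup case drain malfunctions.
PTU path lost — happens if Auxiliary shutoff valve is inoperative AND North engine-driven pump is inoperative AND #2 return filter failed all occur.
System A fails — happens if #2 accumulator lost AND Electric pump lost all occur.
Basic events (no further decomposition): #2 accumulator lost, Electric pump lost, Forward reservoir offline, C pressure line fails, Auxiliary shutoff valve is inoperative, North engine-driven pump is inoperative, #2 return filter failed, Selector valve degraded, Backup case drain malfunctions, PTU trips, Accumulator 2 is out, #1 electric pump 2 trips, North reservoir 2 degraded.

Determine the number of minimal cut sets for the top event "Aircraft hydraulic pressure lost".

System A fails [AND]: one cut set from each child combined → 1 × 1 = 1 cut set(s).
PTU path lost [AND]: one cut set from each child combined → 1 × 1 × 1 = 1 cut set(s).
Left circuit unavailable [AND]: one cut set from each child combined → 1 × 1 × 1 × 1 = 1 cut set(s).
Right circuit down [OR]: union of children's cut sets → 2 cut set(s).
Standby system fails [OR]: union of children's cut sets → 5 cut set(s).
Aircraft hydraulic pressure lost [OR]: union of children's cut sets → 7 cut set(s).
Minimal cut sets: {#2 accumulator lost, Electric pump lost}; {Forward reservoir offline}; {#2 return filter failed, Auxiliary shutoff valve is inoperative, Backup case drain malfunctions, C pressure line fails, North engine-driven pump is inoperative, Selector valve degraded}; {PTU trips}; {Accumulator 2 is out}; {#1 electric pump 2 trips}; {North reservoir 2 degraded}.

7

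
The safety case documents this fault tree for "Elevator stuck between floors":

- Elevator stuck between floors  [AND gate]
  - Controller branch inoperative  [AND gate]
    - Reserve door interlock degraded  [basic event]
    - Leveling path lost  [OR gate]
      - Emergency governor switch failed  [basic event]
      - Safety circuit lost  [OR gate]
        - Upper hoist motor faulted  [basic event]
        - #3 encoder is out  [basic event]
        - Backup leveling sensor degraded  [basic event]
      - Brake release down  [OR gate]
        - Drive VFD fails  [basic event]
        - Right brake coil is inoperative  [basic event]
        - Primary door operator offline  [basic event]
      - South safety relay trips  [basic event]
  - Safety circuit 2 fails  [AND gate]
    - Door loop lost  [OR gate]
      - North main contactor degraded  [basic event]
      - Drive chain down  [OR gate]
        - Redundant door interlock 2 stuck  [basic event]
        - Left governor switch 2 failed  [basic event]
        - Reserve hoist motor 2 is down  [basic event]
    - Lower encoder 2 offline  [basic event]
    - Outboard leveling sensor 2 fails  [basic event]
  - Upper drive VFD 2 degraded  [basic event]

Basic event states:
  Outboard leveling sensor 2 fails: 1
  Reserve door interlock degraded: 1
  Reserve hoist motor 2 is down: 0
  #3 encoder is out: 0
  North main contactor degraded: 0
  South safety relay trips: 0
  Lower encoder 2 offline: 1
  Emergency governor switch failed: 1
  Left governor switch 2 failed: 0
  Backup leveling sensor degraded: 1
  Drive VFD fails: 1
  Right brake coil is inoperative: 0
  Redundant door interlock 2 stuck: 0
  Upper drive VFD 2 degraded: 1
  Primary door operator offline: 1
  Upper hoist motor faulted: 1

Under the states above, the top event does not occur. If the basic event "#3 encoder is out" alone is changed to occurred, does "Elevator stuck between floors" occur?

No

Counterfactual: set "#3 encoder is out" to occurred.
Safety circuit lost [OR]: Upper hoist motor faulted=occurs, #3 encoder is out=occurs, Backup leveling sensor degraded=occurs → at least one input occurs → occurs.
Brake release down [OR]: Drive VFD fails=occurs, Right brake coil is inoperative=not, Primary door operator offline=occurs → at least one input occurs → occurs.
Leveling path lost [OR]: Emergency governor switch failed=occurs, Safety circuit lost=occurs, Brake release down=occurs, South safety relay trips=not → at least one input occurs → occurs.
Controller branch inoperative [AND]: Reserve door interlock degraded=occurs, Leveling path lost=occurs → all inputs occur → occurs.
Drive chain down [OR]: Redundant door interlock 2 stuck=not, Left governor switch 2 failed=not, Reserve hoist motor 2 is down=not → no input occurs → does not occur.
Door loop lost [OR]: North main contactor degraded=not, Drive chain down=not → no input occurs → does not occur.
Safety circuit 2 fails [AND]: Door loop lost=not, Lower encoder 2 offline=occurs, Outboard leveling sensor 2 fails=occurs → not all inputs occur → does not occur.
Elevator stuck between floors [AND]: Controller branch inoperative=occurs, Safety circuit 2 fails=not, Upper drive VFD 2 degraded=occurs → not all inputs occur → does not occur.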